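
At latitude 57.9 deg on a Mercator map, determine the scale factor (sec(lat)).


SF = 1 / cos(57.9) = 1 / 0.531399 = 1.882

1.882


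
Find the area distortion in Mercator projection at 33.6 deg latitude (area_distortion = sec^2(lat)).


area_distortion = 1/cos^2(33.6) = 1.441

1.441


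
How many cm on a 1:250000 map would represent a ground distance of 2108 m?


map_cm = 2108 * 100 / 250000 = 0.8432 cm ≈ 0.84 cm

0.84 cm


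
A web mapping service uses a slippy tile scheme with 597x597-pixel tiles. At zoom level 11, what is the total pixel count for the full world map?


tiles per axis = 2^11 = 2048
total tiles = 2048^2 = 4194304
pixels per axis = 2048 * 597 = 1222656
total pixels = 1222656^2 = 1494887694336

1494887694336 pixels


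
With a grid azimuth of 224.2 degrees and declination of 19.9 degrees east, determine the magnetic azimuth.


magnetic azimuth = grid azimuth - declination (east +ve)
mag_az = 224.2 - 19.9 = 204.3 degrees

204.3 degrees


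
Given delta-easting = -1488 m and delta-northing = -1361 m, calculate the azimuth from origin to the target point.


az = atan2(-1488, -1361) = -132.4 deg
adjusted to 0-360: 227.6 degrees

227.6 degrees


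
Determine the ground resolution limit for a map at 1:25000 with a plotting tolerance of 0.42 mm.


ground = 0.42 mm * 25000 / 1000 = 10.5 m

10.5 m


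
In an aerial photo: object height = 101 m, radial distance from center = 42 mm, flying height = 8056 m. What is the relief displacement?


d = h * r / H = 101 * 42 / 8056 = 0.53 mm

0.53 mm


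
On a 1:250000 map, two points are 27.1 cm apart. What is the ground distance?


ground = 27.1 cm * 250000 / 100 = 67750.0 m = 67.75 km

67.75 km


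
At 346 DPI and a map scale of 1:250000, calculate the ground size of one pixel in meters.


pixel_cm = 2.54 / 346 ≈ 0.007341 cm
ground = pixel_cm * 250000 / 100 = 2.54 * 250000 / (346 * 100) = 635000 / 34600 ≈ 18.35 m

18.35 m


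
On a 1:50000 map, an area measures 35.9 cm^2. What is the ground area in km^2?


ground_area = 35.9 * (50000/100)^2 = 8975000.0 m^2 = 8.975 km^2

8.975 km^2


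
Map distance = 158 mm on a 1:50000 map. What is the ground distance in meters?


ground = 158 mm * 50000 / 1000 = 7900.0 m

7900.0 m


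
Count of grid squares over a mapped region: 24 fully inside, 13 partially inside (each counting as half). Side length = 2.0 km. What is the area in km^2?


effective squares = 24 + 13 * 0.5 = 30.5
area = 30.5 * 4.0 = 122.0 km^2

122.0 km^2


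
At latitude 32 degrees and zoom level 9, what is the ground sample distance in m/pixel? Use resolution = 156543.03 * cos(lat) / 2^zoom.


res = 156543.03 * cos(32) / 2^9 = 156543.03 * 0.8480481 / 512 = 259.29 m/pixel

259.29 m/pixel


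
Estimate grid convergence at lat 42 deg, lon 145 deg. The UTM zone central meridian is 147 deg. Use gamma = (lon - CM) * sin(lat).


gamma = (145 - 147) * sin(42) = -2 * 0.669131 = -1.338 degrees

-1.338 degrees


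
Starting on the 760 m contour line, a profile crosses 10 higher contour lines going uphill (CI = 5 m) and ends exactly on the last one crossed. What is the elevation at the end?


elevation = 760 + 10 * 5 = 810 m

810 m


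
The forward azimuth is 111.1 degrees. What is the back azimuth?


back azimuth = (111.1 + 180) mod 360 = 291.1 degrees

291.1 degrees


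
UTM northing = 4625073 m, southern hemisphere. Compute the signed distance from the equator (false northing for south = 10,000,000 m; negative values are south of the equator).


For southern: actual = 4625073 - 10000000 = -5374927 m

-5374927 m


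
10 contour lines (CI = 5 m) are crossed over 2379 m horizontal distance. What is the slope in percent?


elevation change = 10 * 5 = 50 m
slope = 50 / 2379 * 100 = 2.1%

2.1%


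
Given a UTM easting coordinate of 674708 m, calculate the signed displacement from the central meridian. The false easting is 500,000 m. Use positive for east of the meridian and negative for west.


displacement = 674708 - 500000 = 174708 m

174708 m


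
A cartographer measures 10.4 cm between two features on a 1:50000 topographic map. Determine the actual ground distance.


ground = 10.4 cm * 50000 / 100 = 5200.0 m = 5.2 km

5.2 km


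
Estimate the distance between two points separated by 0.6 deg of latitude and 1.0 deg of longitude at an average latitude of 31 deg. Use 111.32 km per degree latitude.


dlat_km = 0.6 * 111.32 = 66.792
dlon_km = 1.0 * 111.32 * cos(31) ≈ 95.42
dist = sqrt(66.792^2 + 95.42^2) ≈ 116.5 km

116.5 km


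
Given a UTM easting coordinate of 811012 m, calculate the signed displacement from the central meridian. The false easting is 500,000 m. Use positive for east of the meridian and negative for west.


displacement = 811012 - 500000 = 311012 m

311012 m


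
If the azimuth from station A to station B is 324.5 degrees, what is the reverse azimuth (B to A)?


back azimuth = (324.5 + 180) mod 360 = 144.5 degrees

144.5 degrees


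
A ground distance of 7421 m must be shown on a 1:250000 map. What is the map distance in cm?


map_cm = 7421 * 100 / 250000 = 2.9684 cm ≈ 2.97 cm

2.97 cm


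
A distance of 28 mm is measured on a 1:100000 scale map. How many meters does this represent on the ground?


ground = 28 mm * 100000 / 1000 = 2800.0 m

2800.0 m


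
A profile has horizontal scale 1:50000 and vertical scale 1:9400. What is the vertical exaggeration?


VE = horizontal_scale / vertical_scale = 50000 / 9400 ≈ 5.3

5.3x


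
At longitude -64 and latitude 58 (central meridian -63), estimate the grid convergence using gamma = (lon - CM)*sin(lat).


gamma = (-64 - -63) * sin(58) = -1 * 0.848048 = -0.848 degrees

-0.848 degrees


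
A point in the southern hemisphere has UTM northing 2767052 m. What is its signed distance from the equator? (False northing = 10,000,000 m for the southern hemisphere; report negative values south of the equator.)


For southern: actual = 2767052 - 10000000 = -7232948 m

-7232948 m


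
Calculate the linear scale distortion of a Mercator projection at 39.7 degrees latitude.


SF = 1 / cos(39.7) = 1 / 0.7694 = 1.3

1.3


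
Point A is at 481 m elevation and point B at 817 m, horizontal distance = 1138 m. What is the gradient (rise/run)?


gradient = (817 - 481) / 1138 = 336 / 1138 = 0.2953

0.2953


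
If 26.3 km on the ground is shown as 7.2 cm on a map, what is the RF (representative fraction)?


ground = 26.3 km = 2630000 cm; RF denominator = ground / map = 2630000 / 7.2 ≈ 365278; RF = 1:365278

1:365278


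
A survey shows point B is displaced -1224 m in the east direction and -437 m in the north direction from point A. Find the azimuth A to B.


az = atan2(-1224, -437) = -109.6 deg
adjusted to 0-360: 250.4 degrees

250.4 degrees


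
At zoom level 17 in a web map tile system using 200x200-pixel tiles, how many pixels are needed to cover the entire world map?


tiles per axis = 2^17 = 131072
total tiles = 131072^2 = 17179869184
pixels per axis = 131072 * 200 = 26214400
total pixels = 26214400^2 = 687194767360000

687194767360000 pixels


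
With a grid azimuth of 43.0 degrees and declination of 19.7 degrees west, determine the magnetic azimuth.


magnetic azimuth = grid azimuth - declination (east +ve)
mag_az = 43.0 - -19.7 = 62.7 degrees

62.7 degrees


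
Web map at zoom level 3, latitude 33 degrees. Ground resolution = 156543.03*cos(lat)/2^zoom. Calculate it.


res = 156543.03 * cos(33) / 2^3 = 156543.03 * 0.83867057 / 8 = 16411.0 m/pixel

16411.0 m/pixel


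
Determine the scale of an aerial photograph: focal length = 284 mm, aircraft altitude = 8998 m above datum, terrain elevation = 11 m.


scale = f / (H - h) = 284 mm / 8987 m = 284 / 8987000 = 1:31644

1:31644


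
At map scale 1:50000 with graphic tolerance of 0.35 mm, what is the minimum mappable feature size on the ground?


ground = 0.35 mm * 50000 / 1000 = 17.5 m

17.5 m


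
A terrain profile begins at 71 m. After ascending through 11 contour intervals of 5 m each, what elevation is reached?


elevation = 71 + 11 * 5 = 126 m

126 m


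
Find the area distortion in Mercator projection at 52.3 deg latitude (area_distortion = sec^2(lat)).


area_distortion = 1/cos^2(52.3) = 2.674

2.674


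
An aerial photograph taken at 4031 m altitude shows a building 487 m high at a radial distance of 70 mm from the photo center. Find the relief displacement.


d = h * r / H = 487 * 70 / 4031 = 8.46 mm

8.46 mm


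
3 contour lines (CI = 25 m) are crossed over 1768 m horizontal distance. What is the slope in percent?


elevation change = 3 * 25 = 75 m
slope = 75 / 1768 * 100 = 4.2%

4.2%


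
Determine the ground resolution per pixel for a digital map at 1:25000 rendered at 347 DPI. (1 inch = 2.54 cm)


pixel_cm = 2.54 / 347 ≈ 0.00732 cm
ground = pixel_cm * 25000 / 100 = 2.54 * 25000 / (347 * 100) = 63500 / 34700 ≈ 1.83 m

1.83 m


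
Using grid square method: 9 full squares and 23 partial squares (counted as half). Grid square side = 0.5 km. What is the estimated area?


effective squares = 9 + 23 * 0.5 = 20.5
area = 20.5 * 0.25 = 5.125 km^2

5.125 km^2


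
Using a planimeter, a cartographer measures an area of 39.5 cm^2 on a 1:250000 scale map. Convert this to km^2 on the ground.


ground_area = 39.5 * (250000/100)^2 = 246875000.0 m^2 = 246.875 km^2

246.875 km^2


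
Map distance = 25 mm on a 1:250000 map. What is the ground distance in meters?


ground = 25 mm * 250000 / 1000 = 6250.0 m

6250.0 m


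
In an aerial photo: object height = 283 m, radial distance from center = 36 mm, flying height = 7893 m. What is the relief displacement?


d = h * r / H = 283 * 36 / 7893 = 1.29 mm

1.29 mm


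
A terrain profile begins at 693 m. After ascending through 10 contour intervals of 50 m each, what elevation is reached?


elevation = 693 + 10 * 50 = 1193 m

1193 m


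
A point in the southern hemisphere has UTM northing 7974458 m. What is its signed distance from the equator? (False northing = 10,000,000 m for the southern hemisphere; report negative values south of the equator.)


For southern: actual = 7974458 - 10000000 = -2025542 m

-2025542 m


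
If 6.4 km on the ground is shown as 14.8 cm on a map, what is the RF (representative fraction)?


ground = 6.4 km = 640000 cm; RF denominator = ground / map = 640000 / 14.8 ≈ 43243; RF = 1:43243

1:43243


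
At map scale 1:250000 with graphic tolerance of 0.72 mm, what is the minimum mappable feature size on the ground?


ground = 0.72 mm * 250000 / 1000 = 180.0 m

180.0 m


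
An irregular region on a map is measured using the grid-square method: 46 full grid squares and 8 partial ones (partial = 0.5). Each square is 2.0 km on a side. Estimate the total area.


effective squares = 46 + 8 * 0.5 = 50.0
area = 50.0 * 4.0 = 200.0 km^2

200.0 km^2


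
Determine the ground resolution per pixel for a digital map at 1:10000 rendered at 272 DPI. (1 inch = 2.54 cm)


pixel_cm = 2.54 / 272 ≈ 0.009338 cm
ground = pixel_cm * 10000 / 100 = 2.54 * 10000 / (272 * 100) = 25400 / 27200 ≈ 0.93 m

0.93 m


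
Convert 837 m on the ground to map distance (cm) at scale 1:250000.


map_cm = 837 * 100 / 250000 = 0.3348 cm ≈ 0.33 cm

0.33 cm


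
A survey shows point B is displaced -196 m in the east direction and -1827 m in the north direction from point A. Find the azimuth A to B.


az = atan2(-196, -1827) = -173.9 deg
adjusted to 0-360: 186.1 degrees

186.1 degrees


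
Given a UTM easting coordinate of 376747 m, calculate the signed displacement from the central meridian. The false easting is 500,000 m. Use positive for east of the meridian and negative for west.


displacement = 376747 - 500000 = -123253 m

-123253 m


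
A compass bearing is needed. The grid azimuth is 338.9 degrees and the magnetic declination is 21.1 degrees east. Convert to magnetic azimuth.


magnetic azimuth = grid azimuth - declination (east +ve)
mag_az = 338.9 - 21.1 = 317.8 degrees

317.8 degrees


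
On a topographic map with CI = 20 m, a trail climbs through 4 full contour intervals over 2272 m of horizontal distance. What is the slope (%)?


elevation change = 4 * 20 = 80 m
slope = 80 / 2272 * 100 = 3.5%

3.5%


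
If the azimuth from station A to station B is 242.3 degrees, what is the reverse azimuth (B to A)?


back azimuth = (242.3 + 180) mod 360 = 62.3 degrees

62.3 degrees


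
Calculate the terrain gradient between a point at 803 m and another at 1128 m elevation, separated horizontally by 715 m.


gradient = (1128 - 803) / 715 = 325 / 715 = 0.4545

0.4545


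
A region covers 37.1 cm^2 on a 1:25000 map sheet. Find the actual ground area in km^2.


ground_area = 37.1 * (25000/100)^2 = 2318750.0 m^2 = 2.31875 km^2 ≈ 2.319 km^2

2.319 km^2


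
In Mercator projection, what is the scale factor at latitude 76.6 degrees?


SF = 1 / cos(76.6) = 1 / 0.231748 = 4.315

4.315


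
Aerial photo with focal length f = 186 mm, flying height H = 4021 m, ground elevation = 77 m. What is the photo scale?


scale = f / (H - h) = 186 mm / 3944 m = 186 / 3944000 = 1:21204

1:21204


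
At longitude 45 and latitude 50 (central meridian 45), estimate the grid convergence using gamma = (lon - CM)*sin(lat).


gamma = (45 - 45) * sin(50) = 0 * 0.766044 = 0.0 degrees

0.0 degrees


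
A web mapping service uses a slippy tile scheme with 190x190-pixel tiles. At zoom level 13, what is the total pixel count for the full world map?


tiles per axis = 2^13 = 8192
total tiles = 8192^2 = 67108864
pixels per axis = 8192 * 190 = 1556480
total pixels = 1556480^2 = 2422629990400

2422629990400 pixels


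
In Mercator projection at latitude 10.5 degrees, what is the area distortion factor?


area_distortion = 1/cos^2(10.5) = 1.034

1.034


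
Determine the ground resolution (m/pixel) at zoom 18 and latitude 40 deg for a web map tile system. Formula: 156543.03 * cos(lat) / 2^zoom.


res = 156543.03 * cos(40) / 2^18 = 156543.03 * 0.76604444 / 262144 = 0.46 m/pixel

0.46 m/pixel


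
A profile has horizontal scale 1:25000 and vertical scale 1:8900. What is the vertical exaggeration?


VE = horizontal_scale / vertical_scale = 25000 / 8900 ≈ 2.8

2.8x


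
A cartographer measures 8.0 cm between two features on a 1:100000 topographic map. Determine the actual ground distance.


ground = 8.0 cm * 100000 / 100 = 8000.0 m = 8.0 km

8.0 km


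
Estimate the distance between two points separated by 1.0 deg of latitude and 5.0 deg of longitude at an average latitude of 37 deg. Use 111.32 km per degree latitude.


dlat_km = 1.0 * 111.32 = 111.32
dlon_km = 5.0 * 111.32 * cos(37) ≈ 444.521
dist = sqrt(111.32^2 + 444.521^2) ≈ 458.2 km

458.2 km


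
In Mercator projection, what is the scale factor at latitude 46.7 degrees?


SF = 1 / cos(46.7) = 1 / 0.685818 = 1.458

1.458


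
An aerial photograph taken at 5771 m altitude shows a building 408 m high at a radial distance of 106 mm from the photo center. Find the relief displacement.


d = h * r / H = 408 * 106 / 5771 = 7.49 mm

7.49 mm


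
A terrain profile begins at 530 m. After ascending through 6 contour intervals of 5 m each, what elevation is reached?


elevation = 530 + 6 * 5 = 560 m

560 m


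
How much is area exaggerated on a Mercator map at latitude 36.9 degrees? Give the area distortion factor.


area_distortion = 1/cos^2(36.9) = 1.564

1.564


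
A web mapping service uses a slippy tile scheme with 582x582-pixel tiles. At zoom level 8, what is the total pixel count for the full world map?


tiles per axis = 2^8 = 256
total tiles = 256^2 = 65536
pixels per axis = 256 * 582 = 148992
total pixels = 148992^2 = 22198616064

22198616064 pixels


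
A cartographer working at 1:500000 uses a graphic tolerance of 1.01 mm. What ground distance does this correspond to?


ground = 1.01 mm * 500000 / 1000 = 505.0 m

505.0 m


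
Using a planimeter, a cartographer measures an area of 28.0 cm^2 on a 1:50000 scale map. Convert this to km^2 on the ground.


ground_area = 28.0 * (50000/100)^2 = 7000000.0 m^2 = 7.0 km^2

7.0 km^2


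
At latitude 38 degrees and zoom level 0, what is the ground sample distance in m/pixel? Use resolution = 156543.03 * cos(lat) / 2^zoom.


res = 156543.03 * cos(38) / 2^0 = 156543.03 * 0.78801075 / 1 = 123357.59 m/pixel

123357.59 m/pixel


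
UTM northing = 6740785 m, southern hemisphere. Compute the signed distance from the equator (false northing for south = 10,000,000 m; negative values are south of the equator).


For southern: actual = 6740785 - 10000000 = -3259215 m

-3259215 m


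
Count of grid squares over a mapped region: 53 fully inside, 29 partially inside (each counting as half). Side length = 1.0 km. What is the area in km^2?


effective squares = 53 + 29 * 0.5 = 67.5
area = 67.5 * 1.0 = 67.5 km^2

67.5 km^2


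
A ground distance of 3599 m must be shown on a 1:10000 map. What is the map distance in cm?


map_cm = 3599 * 100 / 10000 = 35.99 cm

35.99 cm


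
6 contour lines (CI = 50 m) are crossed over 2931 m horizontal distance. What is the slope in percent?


elevation change = 6 * 50 = 300 m
slope = 300 / 2931 * 100 = 10.2%

10.2%


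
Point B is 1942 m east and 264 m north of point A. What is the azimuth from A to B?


az = atan2(1942, 264) = 82.3 deg
adjusted to 0-360: 82.3 degrees

82.3 degrees


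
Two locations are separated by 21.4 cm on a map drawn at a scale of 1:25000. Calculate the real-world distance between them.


ground = 21.4 cm * 25000 / 100 = 5350.0 m = 5.35 km

5.35 km


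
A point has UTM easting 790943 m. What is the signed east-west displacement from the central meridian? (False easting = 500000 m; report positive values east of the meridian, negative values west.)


displacement = 790943 - 500000 = 290943 m

290943 m


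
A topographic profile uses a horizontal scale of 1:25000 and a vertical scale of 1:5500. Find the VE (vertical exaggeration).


VE = horizontal_scale / vertical_scale = 25000 / 5500 ≈ 4.5

4.5x


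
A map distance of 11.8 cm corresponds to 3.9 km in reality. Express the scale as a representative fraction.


ground = 3.9 km = 390000 cm; RF denominator = ground / map = 390000 / 11.8 ≈ 33051; RF = 1:33051

1:33051


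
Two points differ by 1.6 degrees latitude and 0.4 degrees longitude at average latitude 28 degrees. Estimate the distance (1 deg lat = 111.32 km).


dlat_km = 1.6 * 111.32 = 178.112
dlon_km = 0.4 * 111.32 * cos(28) ≈ 39.316
dist = sqrt(178.112^2 + 39.316^2) ≈ 182.4 km

182.4 km


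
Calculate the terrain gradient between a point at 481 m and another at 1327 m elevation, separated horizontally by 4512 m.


gradient = (1327 - 481) / 4512 = 846 / 4512 = 0.1875

0.1875


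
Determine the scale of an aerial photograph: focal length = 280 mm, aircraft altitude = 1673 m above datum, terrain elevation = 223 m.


scale = f / (H - h) = 280 mm / 1450 m = 280 / 1450000 = 1:5179

1:5179


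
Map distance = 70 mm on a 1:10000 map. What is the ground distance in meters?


ground = 70 mm * 10000 / 1000 = 700.0 m

700.0 m


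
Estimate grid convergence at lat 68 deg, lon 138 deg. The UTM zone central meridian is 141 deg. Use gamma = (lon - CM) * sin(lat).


gamma = (138 - 141) * sin(68) = -3 * 0.927184 = -2.782 degrees

-2.782 degrees


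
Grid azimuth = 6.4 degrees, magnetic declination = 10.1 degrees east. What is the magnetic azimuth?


magnetic azimuth = grid azimuth - declination (east +ve)
mag_az = 6.4 - 10.1 = 356.3 degrees

356.3 degrees


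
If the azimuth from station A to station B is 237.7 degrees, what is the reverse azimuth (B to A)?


back azimuth = (237.7 + 180) mod 360 = 57.7 degrees

57.7 degrees


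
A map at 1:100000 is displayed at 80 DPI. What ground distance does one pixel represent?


pixel_cm = 2.54 / 80 = 0.03175 cm
ground = pixel_cm * 100000 / 100 = 2.54 * 100000 / (80 * 100) = 254000 / 8000 = 31.75 m

31.75 m


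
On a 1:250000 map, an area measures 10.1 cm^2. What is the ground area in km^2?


ground_area = 10.1 * (250000/100)^2 = 63125000.0 m^2 = 63.125 km^2

63.125 km^2


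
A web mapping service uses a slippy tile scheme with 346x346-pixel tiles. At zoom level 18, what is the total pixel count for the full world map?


tiles per axis = 2^18 = 262144
total tiles = 262144^2 = 68719476736
pixels per axis = 262144 * 346 = 90701824
total pixels = 90701824^2 = 8226820876926976

8226820876926976 pixels


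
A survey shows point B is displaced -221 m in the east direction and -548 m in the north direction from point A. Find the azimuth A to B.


az = atan2(-221, -548) = -158.0 deg
adjusted to 0-360: 202.0 degrees

202.0 degrees


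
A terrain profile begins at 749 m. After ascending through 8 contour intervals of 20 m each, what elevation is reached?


elevation = 749 + 8 * 20 = 909 m

909 m


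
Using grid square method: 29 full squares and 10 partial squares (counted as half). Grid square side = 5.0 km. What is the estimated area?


effective squares = 29 + 10 * 0.5 = 34.0
area = 34.0 * 25.0 = 850.0 km^2

850.0 km^2


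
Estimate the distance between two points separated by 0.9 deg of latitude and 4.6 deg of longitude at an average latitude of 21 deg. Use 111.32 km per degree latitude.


dlat_km = 0.9 * 111.32 = 100.188
dlon_km = 4.6 * 111.32 * cos(21) ≈ 478.06
dist = sqrt(100.188^2 + 478.06^2) ≈ 488.4 km

488.4 km


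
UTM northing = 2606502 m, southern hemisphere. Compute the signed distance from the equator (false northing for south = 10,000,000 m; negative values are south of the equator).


For southern: actual = 2606502 - 10000000 = -7393498 m

-7393498 m


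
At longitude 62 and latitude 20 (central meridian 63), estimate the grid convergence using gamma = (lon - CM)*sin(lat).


gamma = (62 - 63) * sin(20) = -1 * 0.34202 = -0.342 degrees

-0.342 degrees


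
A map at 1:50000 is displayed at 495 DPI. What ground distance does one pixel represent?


pixel_cm = 2.54 / 495 ≈ 0.005131 cm
ground = pixel_cm * 50000 / 100 = 2.54 * 50000 / (495 * 100) = 127000 / 49500 ≈ 2.57 m

2.57 m


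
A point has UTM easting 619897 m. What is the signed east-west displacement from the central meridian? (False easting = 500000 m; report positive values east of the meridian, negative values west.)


displacement = 619897 - 500000 = 119897 m

119897 m


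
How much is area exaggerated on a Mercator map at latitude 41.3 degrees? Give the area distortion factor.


area_distortion = 1/cos^2(41.3) = 1.772

1.772


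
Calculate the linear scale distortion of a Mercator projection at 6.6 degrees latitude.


SF = 1 / cos(6.6) = 1 / 0.993373 = 1.007

1.007


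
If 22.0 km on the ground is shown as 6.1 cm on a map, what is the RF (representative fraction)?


ground = 22.0 km = 2200000 cm; RF denominator = ground / map = 2200000 / 6.1 ≈ 360656; RF = 1:360656

1:360656


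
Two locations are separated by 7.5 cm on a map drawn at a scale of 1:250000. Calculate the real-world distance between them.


ground = 7.5 cm * 250000 / 100 = 18750.0 m = 18.75 km

18.75 km


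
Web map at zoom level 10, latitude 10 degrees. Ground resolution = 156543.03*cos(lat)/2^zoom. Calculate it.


res = 156543.03 * cos(10) / 2^10 = 156543.03 * 0.98480775 / 1024 = 150.55 m/pixel

150.55 m/pixel


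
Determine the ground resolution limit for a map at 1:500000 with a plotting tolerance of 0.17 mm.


ground = 0.17 mm * 500000 / 1000 = 85.0 m

85.0 m


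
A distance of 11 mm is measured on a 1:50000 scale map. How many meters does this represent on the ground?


ground = 11 mm * 50000 / 1000 = 550.0 m

550.0 m


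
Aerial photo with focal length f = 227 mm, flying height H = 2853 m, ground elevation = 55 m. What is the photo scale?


scale = f / (H - h) = 227 mm / 2798 m = 227 / 2798000 = 1:12326

1:12326


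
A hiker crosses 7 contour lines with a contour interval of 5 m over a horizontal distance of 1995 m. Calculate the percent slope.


elevation change = 7 * 5 = 35 m
slope = 35 / 1995 * 100 = 1.8%

1.8%


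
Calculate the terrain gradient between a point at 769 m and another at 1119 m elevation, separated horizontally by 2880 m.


gradient = (1119 - 769) / 2880 = 350 / 2880 = 0.1215

0.1215


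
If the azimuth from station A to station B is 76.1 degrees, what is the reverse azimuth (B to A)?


back azimuth = (76.1 + 180) mod 360 = 256.1 degrees

256.1 degrees


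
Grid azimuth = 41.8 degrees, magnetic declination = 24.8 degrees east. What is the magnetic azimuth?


magnetic azimuth = grid azimuth - declination (east +ve)
mag_az = 41.8 - 24.8 = 17.0 degrees

17.0 degrees


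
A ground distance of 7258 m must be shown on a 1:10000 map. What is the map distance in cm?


map_cm = 7258 * 100 / 10000 = 72.58 cm

72.58 cm


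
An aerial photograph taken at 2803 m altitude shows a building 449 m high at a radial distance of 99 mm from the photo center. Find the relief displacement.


d = h * r / H = 449 * 99 / 2803 = 15.86 mm

15.86 mm


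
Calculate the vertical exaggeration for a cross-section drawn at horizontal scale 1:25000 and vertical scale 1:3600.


VE = horizontal_scale / vertical_scale = 25000 / 3600 ≈ 6.9

6.9x


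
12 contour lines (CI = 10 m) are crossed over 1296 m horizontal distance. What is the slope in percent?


elevation change = 12 * 10 = 120 m
slope = 120 / 1296 * 100 = 9.3%

9.3%


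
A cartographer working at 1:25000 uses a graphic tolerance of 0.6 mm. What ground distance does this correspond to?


ground = 0.6 mm * 25000 / 1000 = 15.0 m

15.0 m


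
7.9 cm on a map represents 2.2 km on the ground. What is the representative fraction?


ground = 2.2 km = 220000 cm; RF denominator = ground / map = 220000 / 7.9 ≈ 27848; RF = 1:27848

1:27848


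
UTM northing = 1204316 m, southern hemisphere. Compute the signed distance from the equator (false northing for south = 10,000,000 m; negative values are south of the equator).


For southern: actual = 1204316 - 10000000 = -8795684 m

-8795684 m


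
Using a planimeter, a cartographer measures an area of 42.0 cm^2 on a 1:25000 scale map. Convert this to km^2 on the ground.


ground_area = 42.0 * (25000/100)^2 = 2625000.0 m^2 = 2.625 km^2

2.625 km^2


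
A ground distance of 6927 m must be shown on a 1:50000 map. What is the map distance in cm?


map_cm = 6927 * 100 / 50000 = 13.854 cm ≈ 13.85 cm

13.85 cm


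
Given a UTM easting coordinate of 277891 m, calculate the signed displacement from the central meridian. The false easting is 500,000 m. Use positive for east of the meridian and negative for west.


displacement = 277891 - 500000 = -222109 m

-222109 m


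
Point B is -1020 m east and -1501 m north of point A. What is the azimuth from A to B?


az = atan2(-1020, -1501) = -145.8 deg
adjusted to 0-360: 214.2 degrees

214.2 degrees


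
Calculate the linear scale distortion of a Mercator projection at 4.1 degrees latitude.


SF = 1 / cos(4.1) = 1 / 0.997441 = 1.003

1.003


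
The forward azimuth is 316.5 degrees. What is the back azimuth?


back azimuth = (316.5 + 180) mod 360 = 136.5 degrees

136.5 degrees


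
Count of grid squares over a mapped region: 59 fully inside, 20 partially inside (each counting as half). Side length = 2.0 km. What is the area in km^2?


effective squares = 59 + 20 * 0.5 = 69.0
area = 69.0 * 4.0 = 276.0 km^2

276.0 km^2


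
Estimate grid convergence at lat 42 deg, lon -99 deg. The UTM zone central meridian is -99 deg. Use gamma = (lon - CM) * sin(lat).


gamma = (-99 - -99) * sin(42) = 0 * 0.669131 = 0.0 degrees

0.0 degrees


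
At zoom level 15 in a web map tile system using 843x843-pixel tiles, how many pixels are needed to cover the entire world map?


tiles per axis = 2^15 = 32768
total tiles = 32768^2 = 1073741824
pixels per axis = 32768 * 843 = 27623424
total pixels = 27623424^2 = 763053553483776

763053553483776 pixels


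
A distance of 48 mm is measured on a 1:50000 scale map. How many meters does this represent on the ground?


ground = 48 mm * 50000 / 1000 = 2400.0 m

2400.0 m


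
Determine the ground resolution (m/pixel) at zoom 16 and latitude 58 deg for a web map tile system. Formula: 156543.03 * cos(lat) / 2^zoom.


res = 156543.03 * cos(58) / 2^16 = 156543.03 * 0.52991926 / 65536 = 1.27 m/pixel

1.27 m/pixel


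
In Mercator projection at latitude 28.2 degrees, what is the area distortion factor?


area_distortion = 1/cos^2(28.2) = 1.288

1.288


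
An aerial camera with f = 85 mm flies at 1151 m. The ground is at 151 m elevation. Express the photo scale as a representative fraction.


scale = f / (H - h) = 85 mm / 1000 m = 85 / 1000000 = 1:11765

1:11765


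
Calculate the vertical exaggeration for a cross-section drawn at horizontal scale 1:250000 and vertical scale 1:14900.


VE = horizontal_scale / vertical_scale = 250000 / 14900 ≈ 16.8

16.8x


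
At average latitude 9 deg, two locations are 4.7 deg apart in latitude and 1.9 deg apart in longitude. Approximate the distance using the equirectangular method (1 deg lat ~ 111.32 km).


dlat_km = 4.7 * 111.32 = 523.204
dlon_km = 1.9 * 111.32 * cos(9) ≈ 208.904
dist = sqrt(523.204^2 + 208.904^2) ≈ 563.4 km

563.4 km


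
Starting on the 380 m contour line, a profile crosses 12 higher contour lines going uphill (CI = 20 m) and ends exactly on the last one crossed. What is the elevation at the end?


elevation = 380 + 12 * 20 = 620 m

620 m


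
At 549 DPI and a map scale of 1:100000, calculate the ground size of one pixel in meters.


pixel_cm = 2.54 / 549 ≈ 0.004627 cm
ground = pixel_cm * 100000 / 100 = 2.54 * 100000 / (549 * 100) = 254000 / 54900 ≈ 4.63 m

4.63 m


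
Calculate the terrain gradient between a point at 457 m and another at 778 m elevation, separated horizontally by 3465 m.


gradient = (778 - 457) / 3465 = 321 / 3465 = 0.0926

0.0926


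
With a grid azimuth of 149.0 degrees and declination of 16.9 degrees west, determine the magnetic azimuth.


magnetic azimuth = grid azimuth - declination (east +ve)
mag_az = 149.0 - -16.9 = 165.9 degrees

165.9 degrees


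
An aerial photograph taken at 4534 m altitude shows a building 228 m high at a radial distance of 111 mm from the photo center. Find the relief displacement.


d = h * r / H = 228 * 111 / 4534 = 5.58 mm

5.58 mm


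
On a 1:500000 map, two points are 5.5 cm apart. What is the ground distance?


ground = 5.5 cm * 500000 / 100 = 27500.0 m = 27.5 km

27.5 km


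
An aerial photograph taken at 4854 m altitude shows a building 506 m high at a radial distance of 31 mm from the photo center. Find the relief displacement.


d = h * r / H = 506 * 31 / 4854 = 3.23 mm

3.23 mm


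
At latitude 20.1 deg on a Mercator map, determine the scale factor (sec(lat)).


SF = 1 / cos(20.1) = 1 / 0.939094 = 1.065

1.065


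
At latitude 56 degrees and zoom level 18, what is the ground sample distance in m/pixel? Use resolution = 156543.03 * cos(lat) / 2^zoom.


res = 156543.03 * cos(56) / 2^18 = 156543.03 * 0.5591929 / 262144 = 0.33 m/pixel

0.33 m/pixel


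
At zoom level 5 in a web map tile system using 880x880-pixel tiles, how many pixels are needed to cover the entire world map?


tiles per axis = 2^5 = 32
total tiles = 32^2 = 1024
pixels per axis = 32 * 880 = 28160
total pixels = 28160^2 = 792985600

792985600 pixels


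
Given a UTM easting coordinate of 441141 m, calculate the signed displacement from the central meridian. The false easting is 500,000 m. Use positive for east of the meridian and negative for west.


displacement = 441141 - 500000 = -58859 m

-58859 m


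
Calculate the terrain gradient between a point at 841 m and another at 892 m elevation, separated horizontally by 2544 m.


gradient = (892 - 841) / 2544 = 51 / 2544 = 0.02

0.02


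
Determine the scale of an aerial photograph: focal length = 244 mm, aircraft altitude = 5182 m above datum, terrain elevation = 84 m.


scale = f / (H - h) = 244 mm / 5098 m = 244 / 5098000 = 1:20893

1:20893


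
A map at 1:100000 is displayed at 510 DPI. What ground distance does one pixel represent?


pixel_cm = 2.54 / 510 ≈ 0.00498 cm
ground = pixel_cm * 100000 / 100 = 2.54 * 100000 / (510 * 100) = 254000 / 51000 ≈ 4.98 m

4.98 m


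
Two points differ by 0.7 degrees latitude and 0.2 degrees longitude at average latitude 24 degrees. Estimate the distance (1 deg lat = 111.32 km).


dlat_km = 0.7 * 111.32 = 77.924
dlon_km = 0.2 * 111.32 * cos(24) ≈ 20.339
dist = sqrt(77.924^2 + 20.339^2) ≈ 80.5 km

80.5 km


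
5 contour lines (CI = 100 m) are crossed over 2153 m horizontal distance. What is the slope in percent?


elevation change = 5 * 100 = 500 m
slope = 500 / 2153 * 100 = 23.2%

23.2%


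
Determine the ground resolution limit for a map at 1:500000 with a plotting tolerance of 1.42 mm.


ground = 1.42 mm * 500000 / 1000 = 710.0 m

710.0 m


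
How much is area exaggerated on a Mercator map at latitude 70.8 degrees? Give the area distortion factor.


area_distortion = 1/cos^2(70.8) = 9.246

9.246


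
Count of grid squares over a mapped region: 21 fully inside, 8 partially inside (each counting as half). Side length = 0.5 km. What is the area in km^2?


effective squares = 21 + 8 * 0.5 = 25.0
area = 25.0 * 0.25 = 6.25 km^2

6.25 km^2


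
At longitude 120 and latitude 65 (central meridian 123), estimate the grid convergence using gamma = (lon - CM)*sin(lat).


gamma = (120 - 123) * sin(65) = -3 * 0.906308 = -2.719 degrees

-2.719 degrees


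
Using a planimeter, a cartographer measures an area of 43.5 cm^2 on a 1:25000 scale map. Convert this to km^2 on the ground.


ground_area = 43.5 * (25000/100)^2 = 2718750.0 m^2 = 2.71875 km^2 ≈ 2.719 km^2

2.719 km^2


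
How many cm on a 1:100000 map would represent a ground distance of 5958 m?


map_cm = 5958 * 100 / 100000 = 5.958 cm ≈ 5.96 cm

5.96 cm


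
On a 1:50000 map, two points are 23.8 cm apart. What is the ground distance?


ground = 23.8 cm * 50000 / 100 = 11900.0 m = 11.9 km

11.9 km


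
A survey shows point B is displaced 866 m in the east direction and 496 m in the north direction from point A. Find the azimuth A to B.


az = atan2(866, 496) = 60.2 deg
adjusted to 0-360: 60.2 degrees

60.2 degrees


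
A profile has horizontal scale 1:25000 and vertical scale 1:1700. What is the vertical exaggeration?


VE = horizontal_scale / vertical_scale = 25000 / 1700 ≈ 14.7

14.7x


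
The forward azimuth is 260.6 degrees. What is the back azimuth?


back azimuth = (260.6 + 180) mod 360 = 80.6 degrees

80.6 degrees


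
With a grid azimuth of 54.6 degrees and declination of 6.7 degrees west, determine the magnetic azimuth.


magnetic azimuth = grid azimuth - declination (east +ve)
mag_az = 54.6 - -6.7 = 61.3 degrees

61.3 degrees


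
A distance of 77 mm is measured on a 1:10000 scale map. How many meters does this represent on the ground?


ground = 77 mm * 10000 / 1000 = 770.0 m

770.0 m


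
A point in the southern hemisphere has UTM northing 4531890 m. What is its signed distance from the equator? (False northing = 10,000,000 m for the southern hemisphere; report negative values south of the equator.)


For southern: actual = 4531890 - 10000000 = -5468110 m

-5468110 m


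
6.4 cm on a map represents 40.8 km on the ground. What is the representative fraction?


ground = 40.8 km = 4080000 cm; RF denominator = ground / map = 4080000 / 6.4 = 637500; RF = 1:637500

1:637500


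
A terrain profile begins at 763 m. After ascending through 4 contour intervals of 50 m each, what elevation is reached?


elevation = 763 + 4 * 50 = 963 m

963 m


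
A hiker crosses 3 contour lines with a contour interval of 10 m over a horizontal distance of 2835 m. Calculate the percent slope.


elevation change = 3 * 10 = 30 m
slope = 30 / 2835 * 100 = 1.1%

1.1%


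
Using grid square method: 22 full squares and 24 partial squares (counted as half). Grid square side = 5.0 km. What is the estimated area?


effective squares = 22 + 24 * 0.5 = 34.0
area = 34.0 * 25.0 = 850.0 km^2

850.0 km^2


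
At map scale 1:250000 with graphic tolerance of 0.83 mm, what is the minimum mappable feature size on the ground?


ground = 0.83 mm * 250000 / 1000 = 207.5 m

207.5 m


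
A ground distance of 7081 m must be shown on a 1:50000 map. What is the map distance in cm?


map_cm = 7081 * 100 / 50000 = 14.162 cm ≈ 14.16 cm

14.16 cm


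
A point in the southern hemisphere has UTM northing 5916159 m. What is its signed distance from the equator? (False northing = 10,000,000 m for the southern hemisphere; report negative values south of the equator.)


For southern: actual = 5916159 - 10000000 = -4083841 m

-4083841 m


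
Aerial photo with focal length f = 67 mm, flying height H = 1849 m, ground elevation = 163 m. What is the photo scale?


scale = f / (H - h) = 67 mm / 1686 m = 67 / 1686000 = 1:25164

1:25164


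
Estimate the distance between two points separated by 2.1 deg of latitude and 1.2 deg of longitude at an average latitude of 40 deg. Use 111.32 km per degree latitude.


dlat_km = 2.1 * 111.32 = 233.772
dlon_km = 1.2 * 111.32 * cos(40) ≈ 102.331
dist = sqrt(233.772^2 + 102.331^2) ≈ 255.2 km

255.2 km


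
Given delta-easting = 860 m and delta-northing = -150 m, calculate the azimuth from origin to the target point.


az = atan2(860, -150) = 99.9 deg
adjusted to 0-360: 99.9 degrees

99.9 degrees


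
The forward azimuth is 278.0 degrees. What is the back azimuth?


back azimuth = (278.0 + 180) mod 360 = 98.0 degrees

98.0 degrees


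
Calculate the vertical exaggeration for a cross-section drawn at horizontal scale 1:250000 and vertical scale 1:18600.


VE = horizontal_scale / vertical_scale = 250000 / 18600 ≈ 13.4

13.4x


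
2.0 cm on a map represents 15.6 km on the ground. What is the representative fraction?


ground = 15.6 km = 1560000 cm; RF denominator = ground / map = 1560000 / 2.0 = 780000; RF = 1:780000

1:780000


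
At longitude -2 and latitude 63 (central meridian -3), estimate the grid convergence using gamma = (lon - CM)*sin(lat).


gamma = (-2 - -3) * sin(63) = 1 * 0.891007 = 0.891 degrees

0.891 degrees


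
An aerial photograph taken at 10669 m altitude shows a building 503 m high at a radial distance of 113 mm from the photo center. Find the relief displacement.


d = h * r / H = 503 * 113 / 10669 = 5.33 mm

5.33 mm


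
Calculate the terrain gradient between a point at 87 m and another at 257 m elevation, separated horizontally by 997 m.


gradient = (257 - 87) / 997 = 170 / 997 = 0.1705

0.1705


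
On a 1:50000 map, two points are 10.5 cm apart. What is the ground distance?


ground = 10.5 cm * 50000 / 100 = 5250.0 m = 5.25 km

5.25 km


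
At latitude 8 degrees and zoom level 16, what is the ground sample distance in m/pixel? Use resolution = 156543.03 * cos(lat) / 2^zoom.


res = 156543.03 * cos(8) / 2^16 = 156543.03 * 0.99026807 / 65536 = 2.37 m/pixel

2.37 m/pixel


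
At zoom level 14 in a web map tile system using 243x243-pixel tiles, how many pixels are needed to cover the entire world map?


tiles per axis = 2^14 = 16384
total tiles = 16384^2 = 268435456
pixels per axis = 16384 * 243 = 3981312
total pixels = 3981312^2 = 15850845241344

15850845241344 pixels
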